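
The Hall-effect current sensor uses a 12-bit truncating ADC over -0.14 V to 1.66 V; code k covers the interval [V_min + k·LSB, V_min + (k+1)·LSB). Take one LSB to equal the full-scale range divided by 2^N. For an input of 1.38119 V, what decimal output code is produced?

The full-scale span is 1.66 − (-0.14) = 1.8 V. LSB = 1.8 V / 2^12 ≈ 439.5 µV.
(V_in − V_min) × 2^12/range = (1.38119 − (-0.14)) × 4096/1.8 = 3461.552.
Floor → code = 3461.

3461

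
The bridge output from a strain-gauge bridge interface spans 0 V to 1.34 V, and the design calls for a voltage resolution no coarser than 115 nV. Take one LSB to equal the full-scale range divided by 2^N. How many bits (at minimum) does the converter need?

24 bits

V_FS = 1.34 V.
Required number of levels: 1.34/115 nV = 1.1652e7; smallest N with 2^N ≥ that is 24.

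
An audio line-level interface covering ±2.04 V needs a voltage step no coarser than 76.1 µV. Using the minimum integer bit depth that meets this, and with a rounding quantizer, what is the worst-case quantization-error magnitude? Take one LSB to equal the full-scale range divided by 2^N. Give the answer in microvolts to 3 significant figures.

31.1 µV

The full-scale span is 2.04 − (-2.04) = 4.08 V.
Required number of levels: 4.08/76.1 µV = 53614; smallest N with 2^N ≥ that is 16.
One LSB is 4.08 V / 65536 = 62.256 µV.
|e|_max = LSB/2 = 31.1 µV.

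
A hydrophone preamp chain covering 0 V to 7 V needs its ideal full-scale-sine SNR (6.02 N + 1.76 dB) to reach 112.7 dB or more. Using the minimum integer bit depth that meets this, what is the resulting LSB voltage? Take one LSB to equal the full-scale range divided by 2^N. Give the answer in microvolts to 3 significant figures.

V_FS = 7 V.
6.02 N + 1.76 ≥ 112.7 gives N ≥ 18.429, so the minimum integer is 19.
LSB = 7 V / 2^19 = 13.4 µV.

13.4 µV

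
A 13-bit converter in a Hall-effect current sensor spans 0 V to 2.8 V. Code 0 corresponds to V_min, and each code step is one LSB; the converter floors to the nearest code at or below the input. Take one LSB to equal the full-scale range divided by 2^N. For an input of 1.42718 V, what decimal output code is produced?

V_FS = 2.8 V. LSB = 2.8 V / 2^13 ≈ 341.8 µV.
V_in − V_min = 1.42718 − (0) = 1.42718 V.
Divide by LSB: 1.42718 × 8192/2.8 = 4175.5209.
Truncating gives code 4175.

4175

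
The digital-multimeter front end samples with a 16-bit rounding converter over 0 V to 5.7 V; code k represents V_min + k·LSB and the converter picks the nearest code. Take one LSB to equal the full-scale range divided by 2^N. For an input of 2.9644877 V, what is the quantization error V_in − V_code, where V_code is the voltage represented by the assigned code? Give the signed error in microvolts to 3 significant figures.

+28.5 µV

Span = 5.7 V. LSB = 5.7 V / 2^16 ≈ 86.98 µV.
(2.9644877 − (0)) / LSB = 2.9644877 × 65536/5.7 = 34084.3274. Nearest integer: k = 34084.
V_code = V_min + k × range/2^16 = 0 + 34084 × 5.7/65536 = 2.9644592285 V.
e = 2.9644877 − (2.9644592285) = +28.5 µV.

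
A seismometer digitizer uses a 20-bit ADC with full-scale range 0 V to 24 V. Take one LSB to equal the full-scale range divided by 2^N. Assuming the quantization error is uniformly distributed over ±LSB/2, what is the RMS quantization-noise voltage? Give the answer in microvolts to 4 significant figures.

6.607 µV

Full-scale range = 24 V.
One LSB is 24 V / 1048576 = 22.8882 µV.
For a uniform distribution on [−LSB/2, +LSB/2], V_rms = LSB/√12 = 22.8882 µV/3.4641 = 6.607 µV.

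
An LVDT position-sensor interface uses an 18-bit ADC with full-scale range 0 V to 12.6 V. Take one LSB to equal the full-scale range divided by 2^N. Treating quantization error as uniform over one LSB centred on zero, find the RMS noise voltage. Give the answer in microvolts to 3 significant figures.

13.9 µV

Range is 12.6 V.
Step size = 12.6/262144 V = 48.065 µV.
For a uniform distribution on [−LSB/2, +LSB/2], V_rms = LSB/√12 = 48.065 µV/3.4641 = 13.9 µV.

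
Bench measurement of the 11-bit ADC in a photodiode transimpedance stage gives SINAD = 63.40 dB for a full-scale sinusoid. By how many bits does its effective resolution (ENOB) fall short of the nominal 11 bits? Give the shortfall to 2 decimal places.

0.76 bits

N_eff = (63.40 − 1.76)/6.02 = 10.2392 bits.
11 − 10.2392 = 0.76 bits below nominal.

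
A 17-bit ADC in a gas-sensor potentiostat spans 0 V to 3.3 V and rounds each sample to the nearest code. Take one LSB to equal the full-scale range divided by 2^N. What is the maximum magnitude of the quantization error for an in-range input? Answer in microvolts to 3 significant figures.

Full-scale range = 3.3 V.
LSB = 3.3 V ÷ 2^17 = 3.3/131072 V = 25.177 µV.
Worst-case error for round-to-nearest is half an LSB: 12.6 µV.

12.6 µV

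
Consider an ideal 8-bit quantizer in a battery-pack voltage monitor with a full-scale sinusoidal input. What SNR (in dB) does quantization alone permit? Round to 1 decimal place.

49.9 dB

SNR = 6.02·8 + 1.76 = 49.92 dB.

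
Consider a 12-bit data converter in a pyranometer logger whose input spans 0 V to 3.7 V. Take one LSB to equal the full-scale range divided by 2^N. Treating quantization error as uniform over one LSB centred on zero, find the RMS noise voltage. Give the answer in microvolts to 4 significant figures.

260.8 µV

Full-scale range = 3.7 V.
LSB = 3.7 V / 2^12 = 0.903320 mV.
σ_q = LSB/√12 = 0.903320 mV/3.4641 = 260.8 µV.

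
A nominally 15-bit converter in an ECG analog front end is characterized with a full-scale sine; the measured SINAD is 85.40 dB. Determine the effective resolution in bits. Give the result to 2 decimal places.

Inverting SNR = 6.02 N + 1.76: N_eff = (85.40 − 1.76)/6.02 = 13.8937.

13.89 bits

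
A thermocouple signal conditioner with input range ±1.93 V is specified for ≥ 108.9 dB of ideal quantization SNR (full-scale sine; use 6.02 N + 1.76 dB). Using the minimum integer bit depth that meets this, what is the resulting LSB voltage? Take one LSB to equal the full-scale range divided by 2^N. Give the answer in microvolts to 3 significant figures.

14.7 µV

Full-scale range = 1.93 V − (-1.93 V) = 3.86 V.
N ≥ (108.9 − 1.76)/6.02 = 17.797 → N_min = 18.
LSB = 3.86 V ÷ 2^18 = 3.86/262144 V = 14.7 µV.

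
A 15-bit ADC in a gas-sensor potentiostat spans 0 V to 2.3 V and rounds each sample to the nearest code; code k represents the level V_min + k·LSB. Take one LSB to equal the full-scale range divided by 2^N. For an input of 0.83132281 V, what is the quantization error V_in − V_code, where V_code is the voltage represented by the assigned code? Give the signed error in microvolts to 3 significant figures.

V_FS = 2.3 V. LSB = 2.3 V / 2^15 ≈ 70.19 µV.
(0.83132281 − (0)) / LSB = 0.83132281 × 32768/2.3 = 11843.8199. Nearest integer: k = 11844.
Reconstructed level: 0 + 11844 × 2.3/32768 V = 0.83133544922 V.
V_in − V_code = 0.83132281 − (0.83133544922) = −12.6 µV.

−12.6 µV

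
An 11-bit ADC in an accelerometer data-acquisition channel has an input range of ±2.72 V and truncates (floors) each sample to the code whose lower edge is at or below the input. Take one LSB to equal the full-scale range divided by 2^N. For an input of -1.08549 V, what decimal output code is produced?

615

Full-scale range = 2.72 V − (-2.72 V) = 5.44 V. LSB = 5.44 V / 2^11 ≈ 2.656 mV.
code = ⌊(V_in − V_min)/LSB⌋ = ⌊(V_in − V_min) × 2^11 / range⌋
     = ⌊(-1.08549 − (-2.72)) × 2048 / 5.44⌋ = ⌊1.63451 × 2048/5.44⌋
     = ⌊615.345⌋ = 615.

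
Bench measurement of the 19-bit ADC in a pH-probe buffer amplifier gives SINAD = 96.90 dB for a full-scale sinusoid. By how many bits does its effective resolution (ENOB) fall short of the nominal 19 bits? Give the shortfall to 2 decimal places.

3.20 bits

Effective bits = (96.90 − 1.76)/6.02 = 15.8040.
19 − 15.8040 = 3.20 bits below nominal.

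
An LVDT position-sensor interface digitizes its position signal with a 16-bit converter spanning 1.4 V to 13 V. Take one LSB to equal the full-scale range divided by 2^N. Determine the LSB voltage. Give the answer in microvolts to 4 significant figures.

177.0 µV

Range = 13 − (1.4) = 11.6 V.
2^16 = 65536 levels.
LSB = 11.6 V ÷ 2^16 = 11.6/65536 V = 177.0 µV.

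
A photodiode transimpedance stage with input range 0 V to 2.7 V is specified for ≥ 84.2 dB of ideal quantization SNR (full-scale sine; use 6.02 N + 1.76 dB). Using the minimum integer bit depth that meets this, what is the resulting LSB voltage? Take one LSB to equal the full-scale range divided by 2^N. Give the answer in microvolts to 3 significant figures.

165 µV

Full-scale range = 2.7 V.
N ≥ (84.2 − 1.76)/6.02 = 13.694 → N_min = 14.
LSB = 2.7 V ÷ 2^14 = 2.7/16384 V = 165 µV.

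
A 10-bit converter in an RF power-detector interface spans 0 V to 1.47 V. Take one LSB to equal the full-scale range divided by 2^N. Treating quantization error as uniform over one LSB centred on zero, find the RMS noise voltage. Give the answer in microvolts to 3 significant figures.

414 µV

Span = 1.47 V.
One LSB is 1.47 V / 1024 = 1.4355 mV.
V_rms = LSB/√12 = 1.4355 mV / √12 = 414 µV.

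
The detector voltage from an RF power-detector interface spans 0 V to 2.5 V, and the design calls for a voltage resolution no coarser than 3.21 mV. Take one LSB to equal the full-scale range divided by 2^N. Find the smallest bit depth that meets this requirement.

Full-scale range = 2.5 V.
Need 2^N ≥ 2.5 V / 3.21 mV = 778.8 → N_min = 10.

10 bits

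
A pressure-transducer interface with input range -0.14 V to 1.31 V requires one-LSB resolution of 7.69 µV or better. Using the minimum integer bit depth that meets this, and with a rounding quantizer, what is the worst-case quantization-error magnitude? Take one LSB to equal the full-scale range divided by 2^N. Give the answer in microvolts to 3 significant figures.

2.77 µV

Full-scale range = 1.31 V − (-0.14 V) = 1.45 V.
Levels needed ≥ 1.45/7.69 µV = 188600. 2^18 = 262144 suffices, so N_min = 18.
LSB = 1.45 V / 2^18 = 5.5313 µV.
Max error for round-to-nearest is LSB/2 = 2.77 µV.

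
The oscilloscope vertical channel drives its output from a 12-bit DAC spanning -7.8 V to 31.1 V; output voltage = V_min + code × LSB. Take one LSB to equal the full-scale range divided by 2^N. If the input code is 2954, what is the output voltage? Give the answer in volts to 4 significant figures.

20.25 V

Range = 31.1 − (-7.8) = 38.9 V. LSB = 38.9 V / 2^12.
V_out = -7.8 + 2954 × (38.9/4096) V
      = -7.8 V + 28.0543 V = 20.2543 V.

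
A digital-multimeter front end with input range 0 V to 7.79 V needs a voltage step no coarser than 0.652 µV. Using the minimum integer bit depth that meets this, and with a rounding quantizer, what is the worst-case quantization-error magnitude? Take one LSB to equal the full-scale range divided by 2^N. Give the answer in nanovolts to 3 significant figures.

232 nV

Range is 7.79 V.
Need 2^N ≥ 7.79 V / 0.652 µV = 1.195e7 → N_min = 24.
LSB = 7.79 V ÷ 2^24 = 7.79/16777216 V = 464.32 nV.
Half an LSB is 232 nV.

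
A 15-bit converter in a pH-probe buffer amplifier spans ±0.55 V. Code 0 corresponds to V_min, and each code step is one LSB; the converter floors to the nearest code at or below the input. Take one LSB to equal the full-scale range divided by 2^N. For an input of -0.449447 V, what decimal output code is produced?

Full-scale range = 0.55 V − (-0.55 V) = 1.1 V. LSB = 1.1 V / 2^15 ≈ 33.57 µV.
V_in − V_min = -0.449447 − (-0.55) = 0.100553 V.
Divide by LSB: 0.100553 × 32768/1.1 = 2995.3825.
Truncating gives code 2995.

2995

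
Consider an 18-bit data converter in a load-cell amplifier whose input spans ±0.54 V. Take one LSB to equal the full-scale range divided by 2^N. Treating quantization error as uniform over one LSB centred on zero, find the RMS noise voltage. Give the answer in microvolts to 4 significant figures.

Full-scale range = 0.54 V − (-0.54 V) = 1.08 V.
One LSB is 1.08 V / 262144 = 4.11987 µV.
RMS of a uniform error over width LSB is LSB/√12 = 1.189 µV.

1.189 µV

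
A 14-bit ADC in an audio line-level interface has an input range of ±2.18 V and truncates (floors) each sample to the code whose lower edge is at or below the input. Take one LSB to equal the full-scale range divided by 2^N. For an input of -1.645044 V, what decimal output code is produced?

2010

Range = 2.18 − (-2.18) = 4.36 V. LSB = 4.36 V / 2^14 ≈ 266.1 µV.
code = ⌊(V_in − V_min)/LSB⌋ = ⌊(V_in − V_min) × 2^14 / range⌋
     = ⌊(-1.645044 − (-2.18)) × 16384 / 4.36⌋ = ⌊0.534956 × 16384/4.36⌋
     = ⌊2010.257⌋ = 2010.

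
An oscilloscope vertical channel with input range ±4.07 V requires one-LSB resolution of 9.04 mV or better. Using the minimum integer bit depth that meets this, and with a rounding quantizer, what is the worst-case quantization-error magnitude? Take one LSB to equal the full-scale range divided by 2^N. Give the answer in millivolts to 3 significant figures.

The full-scale span is 4.07 − (-4.07) = 8.14 V.
Need 2^N ≥ 8.14 V / 9.04 mV = 900.4 → N_min = 10.
LSB = 8.14 V / 2^10 = 7.9492 mV.
Half an LSB is 3.97 mV.

3.97 mV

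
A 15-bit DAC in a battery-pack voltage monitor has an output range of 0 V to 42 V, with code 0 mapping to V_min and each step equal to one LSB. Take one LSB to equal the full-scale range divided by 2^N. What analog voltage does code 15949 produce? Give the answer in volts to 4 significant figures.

Full-scale range = 42 V. LSB = 42 V / 2^15.
V_out = V_min + code × LSB = 0 V + 15949 × 42 V / 32768
      = 0 V + 20.4424 V = 20.4424 V.

20.44 V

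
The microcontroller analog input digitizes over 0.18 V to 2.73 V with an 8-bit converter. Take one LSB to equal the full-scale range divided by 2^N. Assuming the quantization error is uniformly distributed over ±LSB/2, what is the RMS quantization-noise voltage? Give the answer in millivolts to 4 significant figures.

Span: 2.73 V − (0.18 V) = 2.55 V.
Step size = 2.55/256 V = 9.96094 mV.
RMS of a uniform error over width LSB is LSB/√12 = 2.875 mV.

2.875 mV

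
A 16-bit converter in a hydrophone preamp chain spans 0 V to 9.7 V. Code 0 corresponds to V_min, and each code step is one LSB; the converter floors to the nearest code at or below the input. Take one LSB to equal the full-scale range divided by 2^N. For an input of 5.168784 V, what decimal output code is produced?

Full-scale range = 9.7 V. LSB = 9.7 V / 2^16 ≈ 148.0 µV.
code = ⌊(V_in − V_min)/LSB⌋ = ⌊(V_in − V_min) × 2^16 / range⌋
     = ⌊(5.168784 − (0)) × 65536 / 9.7⌋ = ⌊5.168784 × 65536/9.7⌋
     = ⌊34921.797⌋ = 34921.

34921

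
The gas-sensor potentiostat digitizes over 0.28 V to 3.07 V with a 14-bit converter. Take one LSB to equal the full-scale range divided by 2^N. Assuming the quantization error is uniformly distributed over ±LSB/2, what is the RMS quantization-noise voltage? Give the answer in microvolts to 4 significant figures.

The full-scale span is 3.07 − (0.28) = 2.79 V.
LSB = 2.79 V ÷ 2^14 = 2.79/16384 V = 170.288 µV.
V_rms = LSB/√12 = 170.288 µV / √12 = 49.16 µV.

49.16 µV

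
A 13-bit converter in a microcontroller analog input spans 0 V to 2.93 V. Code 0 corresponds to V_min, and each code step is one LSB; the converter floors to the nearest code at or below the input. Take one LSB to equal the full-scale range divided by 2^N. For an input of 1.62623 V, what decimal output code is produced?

Full-scale range = 2.93 V. LSB = 2.93 V / 2^13 ≈ 357.7 µV.
V_in − V_min = 1.62623 − (0) = 1.62623 V.
Divide by LSB: 1.62623 × 8192/2.93 = 4546.7837.
Truncating gives code 4546.

4546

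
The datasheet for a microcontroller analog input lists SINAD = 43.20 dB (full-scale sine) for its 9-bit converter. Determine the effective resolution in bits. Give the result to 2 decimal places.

ENOB = (SINAD − 1.76) / 6.02 = (43.20 − 1.76) / 6.02 = 41.44 / 6.02 = 6.8837.

6.88 bits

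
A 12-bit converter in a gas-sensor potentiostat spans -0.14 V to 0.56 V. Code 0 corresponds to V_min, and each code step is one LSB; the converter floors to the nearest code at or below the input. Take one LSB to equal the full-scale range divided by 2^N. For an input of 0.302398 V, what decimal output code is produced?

2588

The full-scale span is 0.56 − (-0.14) = 0.7 V. LSB = 0.7 V / 2^12 ≈ 170.9 µV.
V_in − V_min = 0.302398 − (-0.14) = 0.442398 V.
Divide by LSB: 0.442398 × 4096/0.7 = 2588.6603.
Truncating gives code 2588.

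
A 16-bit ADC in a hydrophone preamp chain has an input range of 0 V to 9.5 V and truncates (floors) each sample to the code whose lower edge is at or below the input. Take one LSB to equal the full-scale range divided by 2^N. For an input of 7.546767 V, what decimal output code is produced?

52061

Range is 9.5 V. LSB = 9.5 V / 2^16 ≈ 145.0 µV.
code = ⌊(V_in − V_min)/LSB⌋ = ⌊(V_in − V_min) × 2^16 / range⌋
     = ⌊(7.546767 − (0)) × 65536 / 9.5⌋ = ⌊7.546767 × 65536/9.5⌋
     = ⌊52061.571⌋ = 52061.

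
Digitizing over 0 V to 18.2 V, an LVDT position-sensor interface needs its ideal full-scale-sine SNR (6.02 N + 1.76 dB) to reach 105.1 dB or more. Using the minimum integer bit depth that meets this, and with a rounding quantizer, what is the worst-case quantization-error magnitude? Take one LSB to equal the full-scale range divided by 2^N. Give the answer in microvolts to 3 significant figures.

34.7 µV

V_FS = 18.2 V.
N ≥ (105.1 − 1.76)/6.02 = 17.166 → N_min = 18.
One LSB is 18.2 V / 262144 = 69.427 µV.
|e|_max = LSB/2 = 34.7 µV.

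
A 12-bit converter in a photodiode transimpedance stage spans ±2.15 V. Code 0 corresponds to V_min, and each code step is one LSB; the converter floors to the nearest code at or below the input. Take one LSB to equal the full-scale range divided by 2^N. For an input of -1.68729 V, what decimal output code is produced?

440

Span: 2.15 V − (-2.15 V) = 4.3 V. LSB = 4.3 V / 2^12 ≈ 1.050 mV.
V_in − V_min = -1.68729 − (-2.15) = 0.46271 V.
Divide by LSB: 0.46271 × 4096/4.3 = 440.7582.
Truncating gives code 440.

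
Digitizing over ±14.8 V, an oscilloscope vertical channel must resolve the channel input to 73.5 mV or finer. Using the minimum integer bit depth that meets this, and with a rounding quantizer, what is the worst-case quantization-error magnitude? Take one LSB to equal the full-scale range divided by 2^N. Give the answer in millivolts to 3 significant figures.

The full-scale span is 14.8 − (-14.8) = 29.6 V.
Required number of levels: 29.6/73.5 mV = 402.72; smallest N with 2^N ≥ that is 9.
One LSB is 29.6 V / 512 = 57.813 mV.
|e|_max = LSB/2 = 28.9 mV.

28.9 mV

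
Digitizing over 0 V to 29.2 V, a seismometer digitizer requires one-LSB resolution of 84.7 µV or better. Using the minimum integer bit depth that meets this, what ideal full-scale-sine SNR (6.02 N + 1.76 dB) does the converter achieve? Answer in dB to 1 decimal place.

116.1 dB

Span = 29.2 V.
29.2 V / 84.7 µV = 344700. Since 2^18 = 262144 and 2^19 = 524288, N = 19.
Ideal SNR at N = 19: 6.02·19 + 1.76 = 116.1 dB.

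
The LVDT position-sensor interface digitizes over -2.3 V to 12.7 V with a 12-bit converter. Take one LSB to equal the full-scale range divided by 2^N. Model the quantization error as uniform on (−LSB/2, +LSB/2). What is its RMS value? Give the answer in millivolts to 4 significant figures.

1.057 mV

Full-scale range = 12.7 V − (-2.3 V) = 15 V.
Step size = 15/4096 V = 3.66211 mV.
RMS of a uniform error over width LSB is LSB/√12 = 1.057 mV.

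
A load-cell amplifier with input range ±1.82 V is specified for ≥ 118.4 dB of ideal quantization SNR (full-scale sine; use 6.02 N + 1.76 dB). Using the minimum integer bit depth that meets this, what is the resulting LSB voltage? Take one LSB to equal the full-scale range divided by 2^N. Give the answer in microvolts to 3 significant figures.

Full-scale range = 1.82 V − (-1.82 V) = 3.64 V.
6.02 N + 1.76 ≥ 118.4 gives N ≥ 19.375, so the minimum integer is 20.
LSB = 3.64 V / 2^20 = 3.47 µV.

3.47 µV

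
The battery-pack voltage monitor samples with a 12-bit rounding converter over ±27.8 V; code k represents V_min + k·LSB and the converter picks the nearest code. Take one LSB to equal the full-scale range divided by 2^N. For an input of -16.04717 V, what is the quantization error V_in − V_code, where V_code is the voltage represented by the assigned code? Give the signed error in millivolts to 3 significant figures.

−2.44 mV

Full-scale range = 27.8 V − (-27.8 V) = 55.6 V. LSB = 55.6 V / 2^12 ≈ 13.57 mV.
(V_in − V_min)/LSB = (-16.04717 − (-27.8)) × 4096/55.6 = 865.8200 → nearest code k = 866.
V_code = V_min + k × range/2^12 = -27.8 + 866 × 55.6/4096 = -16.04472656 V.
V_in − V_code = -16.04717 − (-16.04472656) = −2.44 mV.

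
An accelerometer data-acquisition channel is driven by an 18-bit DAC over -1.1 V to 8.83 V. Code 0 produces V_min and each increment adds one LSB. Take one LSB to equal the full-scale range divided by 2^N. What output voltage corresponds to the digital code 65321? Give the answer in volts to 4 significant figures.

Full-scale range = 8.83 V − (-1.1 V) = 9.93 V. LSB = 9.93 V / 2^18.
V_out = -1.1 + 65321 × (9.93/262144) V
      = -1.1 V + 2.47436 V = 1.37436 V.

1.374 V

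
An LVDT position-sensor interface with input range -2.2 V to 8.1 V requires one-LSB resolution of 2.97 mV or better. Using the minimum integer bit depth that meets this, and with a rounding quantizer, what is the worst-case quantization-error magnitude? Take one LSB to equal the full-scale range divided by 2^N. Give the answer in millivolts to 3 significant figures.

1.26 mV

Range = 8.1 − (-2.2) = 10.3 V.
Need 2^N ≥ 10.3 V / 2.97 mV = 3468 → N_min = 12.
One LSB is 10.3 V / 4096 = 2.5146 mV.
Half an LSB is 1.26 mV.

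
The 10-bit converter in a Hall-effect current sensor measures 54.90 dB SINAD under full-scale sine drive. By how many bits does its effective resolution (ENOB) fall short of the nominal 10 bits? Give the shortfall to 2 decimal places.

1.17 bits

Effective bits = (54.90 − 1.76)/6.02 = 8.8272.
Lost resolution: 10 − 8.8272 = 1.1728 bits.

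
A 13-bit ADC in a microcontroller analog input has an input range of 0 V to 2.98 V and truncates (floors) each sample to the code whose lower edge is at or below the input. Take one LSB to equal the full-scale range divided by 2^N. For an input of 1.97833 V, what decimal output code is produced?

5438

Full-scale range = 2.98 V. LSB = 2.98 V / 2^13 ≈ 363.8 µV.
V_in − V_min = 1.97833 − (0) = 1.97833 V.
Divide by LSB: 1.97833 × 8192/2.98 = 5438.4159.
Truncating gives code 5438.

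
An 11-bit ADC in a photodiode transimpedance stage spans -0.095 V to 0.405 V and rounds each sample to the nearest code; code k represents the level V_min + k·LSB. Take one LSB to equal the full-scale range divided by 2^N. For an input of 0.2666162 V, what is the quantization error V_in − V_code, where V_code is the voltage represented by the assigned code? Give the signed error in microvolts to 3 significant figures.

Span: 0.405 V − (-0.095 V) = 0.5 V. LSB = 0.5 V / 2^11 ≈ 244.1 µV.
(V_in − V_min)/LSB = (0.2666162 − (-0.095)) × 2048/0.5 = 1481.1800 → nearest code k = 1481.
Reconstructed level: -0.095 + 1481 × 0.5/2048 V = 0.2665722656 V.
V_in − V_code = 0.2666162 − (0.2665722656) = +43.9 µV.

+43.9 µV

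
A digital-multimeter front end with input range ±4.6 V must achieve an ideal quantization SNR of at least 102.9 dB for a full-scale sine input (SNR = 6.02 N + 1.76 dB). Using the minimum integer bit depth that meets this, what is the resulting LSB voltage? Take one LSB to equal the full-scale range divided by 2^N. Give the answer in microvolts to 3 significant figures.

70.2 µV

The full-scale span is 4.6 − (-4.6) = 9.2 V.
6.02 N + 1.76 ≥ 102.9 gives N ≥ 16.801, so the minimum integer is 17.
One LSB is 9.2 V / 131072 = 70.2 µV.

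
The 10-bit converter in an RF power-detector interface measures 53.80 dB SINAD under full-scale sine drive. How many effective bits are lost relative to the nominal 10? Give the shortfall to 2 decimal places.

ENOB = (SINAD − 1.76)/6.02 = (53.80 − 1.76)/6.02 = 8.6445 bits.
Shortfall = 10 − 8.6445 = 1.3555 bits.

1.36 bits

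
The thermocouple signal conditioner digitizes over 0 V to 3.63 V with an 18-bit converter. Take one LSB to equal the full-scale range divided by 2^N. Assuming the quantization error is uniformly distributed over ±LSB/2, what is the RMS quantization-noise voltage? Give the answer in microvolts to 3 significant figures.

Full-scale range = 3.63 V.
One LSB is 3.63 V / 262144 = 13.847 µV.
For a uniform distribution on [−LSB/2, +LSB/2], V_rms = LSB/√12 = 13.847 µV/3.4641 = 4.00 µV.

4.00 µV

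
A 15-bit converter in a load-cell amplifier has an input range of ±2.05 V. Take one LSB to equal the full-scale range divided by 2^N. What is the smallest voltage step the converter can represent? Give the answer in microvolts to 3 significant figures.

Range = 2.05 − (-2.05) = 4.1 V.
Number of codes = 2^15 = 32768.
One LSB is 4.1 V / 32768 = 125 µV.

125 µV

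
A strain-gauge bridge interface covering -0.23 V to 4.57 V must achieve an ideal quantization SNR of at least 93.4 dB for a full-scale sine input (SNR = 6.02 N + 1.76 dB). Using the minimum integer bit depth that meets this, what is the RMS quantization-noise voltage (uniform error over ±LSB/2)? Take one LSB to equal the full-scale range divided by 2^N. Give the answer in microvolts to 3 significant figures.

Span: 4.57 V − (-0.23 V) = 4.8 V.
Required N = ⌈(93.4 − 1.76)/6.02⌉ = ⌈15.223⌉ = 16.
LSB = 4.8 V / 2^16 = 73.242 µV.
V_rms = LSB/√12 = 21.1 µV.

21.1 µV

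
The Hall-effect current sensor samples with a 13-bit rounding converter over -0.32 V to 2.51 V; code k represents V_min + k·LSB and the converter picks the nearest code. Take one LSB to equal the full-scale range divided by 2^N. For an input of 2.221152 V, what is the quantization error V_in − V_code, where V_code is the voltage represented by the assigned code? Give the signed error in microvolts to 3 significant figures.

−44.3 µV

Span: 2.51 V − (-0.32 V) = 2.83 V. LSB = 2.83 V / 2^13 ≈ 345.5 µV.
Position in LSBs: (2.221152 − (-0.32)) × 8192/2.83 = 7355.8718; rounding gives k = 7356.
V_code = V_min + k × range/2^13 = -0.32 + 7356 × 2.83/8192 = 2.221196289 V.
V_in − V_code = 2.221152 − (2.221196289) = −44.3 µV.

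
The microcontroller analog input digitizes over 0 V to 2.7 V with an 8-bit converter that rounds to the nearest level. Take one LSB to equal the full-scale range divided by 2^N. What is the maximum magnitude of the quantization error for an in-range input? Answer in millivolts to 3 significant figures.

5.27 mV

V_FS = 2.7 V.
Step size = 2.7/256 V = 10.547 mV.
Worst-case error for round-to-nearest is half an LSB: 5.27 mV.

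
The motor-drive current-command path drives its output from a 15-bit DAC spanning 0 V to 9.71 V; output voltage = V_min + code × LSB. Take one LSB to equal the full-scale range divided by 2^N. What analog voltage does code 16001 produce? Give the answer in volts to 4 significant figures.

4.742 V

Span = 9.71 V. LSB = 9.71 V / 2^15.
V_out = 0 + 16001 × (9.71/32768) V
      = 0 + 4.74151 = 4.74151 V.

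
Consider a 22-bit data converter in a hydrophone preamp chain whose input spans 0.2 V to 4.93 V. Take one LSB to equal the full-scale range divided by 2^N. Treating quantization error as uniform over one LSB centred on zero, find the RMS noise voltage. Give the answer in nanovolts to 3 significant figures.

326 nV

Range = 4.93 − (0.2) = 4.73 V.
LSB = 4.73 V / 2^22 = 1.1277 µV.
RMS of a uniform error over width LSB is LSB/√12 = 326 nV.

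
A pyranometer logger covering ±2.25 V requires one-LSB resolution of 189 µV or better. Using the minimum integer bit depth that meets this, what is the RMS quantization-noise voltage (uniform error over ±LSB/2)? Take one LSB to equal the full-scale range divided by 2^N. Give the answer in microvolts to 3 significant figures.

39.6 µV

Span: 2.25 V − (-2.25 V) = 4.5 V.
Levels needed ≥ 4.5/189 µV = 23810. 2^15 = 32768 suffices, so N_min = 15.
Step size = 4.5/32768 V = 137.33 µV.
RMS noise = LSB/√12 = 39.6 µV.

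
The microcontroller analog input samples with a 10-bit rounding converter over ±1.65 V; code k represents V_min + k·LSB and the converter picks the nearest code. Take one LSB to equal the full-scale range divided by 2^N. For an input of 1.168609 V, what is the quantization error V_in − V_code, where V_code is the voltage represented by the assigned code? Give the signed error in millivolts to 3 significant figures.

Full-scale range = 1.65 V − (-1.65 V) = 3.3 V. LSB = 3.3 V / 2^10 ≈ 3.223 mV.
Position in LSBs: (1.168609 − (-1.65)) × 1024/3.3 = 874.6229; rounding gives k = 875.
V_code = V_min + k × range/2^10 = -1.65 + 875 × 3.3/1024 = 1.169824219 V.
V_in − V_code = 1.168609 − (1.169824219) = −1.22 mV.

−1.22 mV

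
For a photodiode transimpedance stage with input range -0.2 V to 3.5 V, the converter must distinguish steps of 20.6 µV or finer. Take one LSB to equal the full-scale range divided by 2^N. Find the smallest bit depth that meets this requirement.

18 bits

The full-scale span is 3.5 − (-0.2) = 3.7 V.
Required number of levels: 3.7/20.6 µV = 179610; smallest N with 2^N ≥ that is 18.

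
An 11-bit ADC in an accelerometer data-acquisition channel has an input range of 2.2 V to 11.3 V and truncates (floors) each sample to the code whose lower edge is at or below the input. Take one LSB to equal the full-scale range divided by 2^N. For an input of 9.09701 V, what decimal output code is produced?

1552

Full-scale range = 11.3 V − (2.2 V) = 9.1 V. LSB = 9.1 V / 2^11 ≈ 4.443 mV.
code = ⌊(V_in − V_min)/LSB⌋ = ⌊(V_in − V_min) × 2^11 / range⌋
     = ⌊(9.09701 − (2.2)) × 2048 / 9.1⌋ = ⌊6.89701 × 2048/9.1⌋
     = ⌊1552.206⌋ = 1552.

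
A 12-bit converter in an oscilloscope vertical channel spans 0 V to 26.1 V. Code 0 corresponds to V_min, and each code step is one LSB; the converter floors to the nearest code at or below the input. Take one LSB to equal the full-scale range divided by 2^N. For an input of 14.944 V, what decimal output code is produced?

2345

Span = 26.1 V. LSB = 26.1 V / 2^12 ≈ 6.372 mV.
code = ⌊(V_in − V_min)/LSB⌋ = ⌊(V_in − V_min) × 2^12 / range⌋
     = ⌊(14.944 − (0)) × 4096 / 26.1⌋ = ⌊14.944 × 4096/26.1⌋
     = ⌊2345.235⌋ = 2345.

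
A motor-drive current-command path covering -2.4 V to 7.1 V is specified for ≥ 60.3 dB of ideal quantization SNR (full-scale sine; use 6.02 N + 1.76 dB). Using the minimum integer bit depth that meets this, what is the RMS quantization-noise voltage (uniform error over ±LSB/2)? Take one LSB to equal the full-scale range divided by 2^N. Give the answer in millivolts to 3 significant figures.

Range = 7.1 − (-2.4) = 9.5 V.
N ≥ (60.3 − 1.76)/6.02 = 9.724 → N_min = 10.
One LSB is 9.5 V / 1024 = 9.2773 mV.
V_rms = LSB/√12 = 2.68 mV.

2.68 mV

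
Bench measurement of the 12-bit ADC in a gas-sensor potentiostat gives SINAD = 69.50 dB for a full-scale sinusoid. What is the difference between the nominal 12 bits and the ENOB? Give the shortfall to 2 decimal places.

ENOB = (SINAD − 1.76)/6.02 = (69.50 − 1.76)/6.02 = 11.2525 bits.
Lost resolution: 12 − 11.2525 = 0.7475 bits.

0.75 bits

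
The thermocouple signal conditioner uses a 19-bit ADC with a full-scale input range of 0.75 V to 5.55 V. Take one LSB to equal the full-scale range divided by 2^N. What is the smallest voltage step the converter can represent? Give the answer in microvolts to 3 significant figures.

9.16 µV

Span: 5.55 V − (0.75 V) = 4.8 V.
There are 2^19 = 524288 steps.
Step size = 4.8/524288 V = 9.16 µV.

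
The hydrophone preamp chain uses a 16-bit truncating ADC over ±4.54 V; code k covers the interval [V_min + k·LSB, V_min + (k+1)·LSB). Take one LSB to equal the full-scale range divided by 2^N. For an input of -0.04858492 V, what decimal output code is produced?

Span: 4.54 V − (-4.54 V) = 9.08 V. LSB = 9.08 V / 2^16 ≈ 138.5 µV.
code = ⌊(V_in − V_min)/LSB⌋ = ⌊(V_in − V_min) × 2^16 / range⌋
     = ⌊(-0.04858492 − (-4.54)) × 65536 / 9.08⌋ = ⌊4.49141508 × 65536/9.08⌋
     = ⌊32417.332⌋ = 32417.

32417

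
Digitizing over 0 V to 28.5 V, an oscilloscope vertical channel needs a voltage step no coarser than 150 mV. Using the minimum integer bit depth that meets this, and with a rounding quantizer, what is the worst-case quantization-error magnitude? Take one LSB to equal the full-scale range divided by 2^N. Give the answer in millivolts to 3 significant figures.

55.7 mV

V_FS = 28.5 V.
Levels needed ≥ 28.5/150 mV = 190.0. 2^8 = 256 suffices, so N_min = 8.
LSB = 28.5 V ÷ 2^8 = 28.5/256 V = 111.33 mV.
Max error for round-to-nearest is LSB/2 = 55.7 mV.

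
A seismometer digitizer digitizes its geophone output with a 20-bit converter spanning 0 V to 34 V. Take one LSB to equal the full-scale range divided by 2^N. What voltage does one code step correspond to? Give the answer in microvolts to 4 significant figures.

32.42 µV

V_FS = 34 V.
There are 2^20 = 1048576 steps.
Step size = 34/1048576 V = 32.42 µV.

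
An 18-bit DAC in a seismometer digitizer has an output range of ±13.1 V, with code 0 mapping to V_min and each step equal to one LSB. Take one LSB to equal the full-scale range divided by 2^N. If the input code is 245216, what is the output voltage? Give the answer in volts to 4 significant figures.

Full-scale range = 13.1 V − (-13.1 V) = 26.2 V. LSB = 26.2 V / 2^18.
Output = V_min + (245216/262144) × range = -13.1 + 0.935425 × 26.2 V
      = -13.1 + 24.5081 = 11.4081 V.

11.41 V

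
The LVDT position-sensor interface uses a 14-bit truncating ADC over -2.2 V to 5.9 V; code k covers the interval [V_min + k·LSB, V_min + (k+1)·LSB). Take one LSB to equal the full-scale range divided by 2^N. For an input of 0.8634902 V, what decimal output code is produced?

Range = 5.9 − (-2.2) = 8.1 V. LSB = 8.1 V / 2^14 ≈ 494.4 µV.
code = ⌊(V_in − V_min)/LSB⌋ = ⌊(V_in − V_min) × 2^14 / range⌋
     = ⌊(0.8634902 − (-2.2)) × 16384 / 8.1⌋ = ⌊3.0634902 × 16384/8.1⌋
     = ⌊6196.571⌋ = 6196.

6196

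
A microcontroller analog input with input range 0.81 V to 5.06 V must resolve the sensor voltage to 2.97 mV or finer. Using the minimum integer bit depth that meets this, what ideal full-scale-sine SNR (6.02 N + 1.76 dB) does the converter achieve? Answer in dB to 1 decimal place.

68.0 dB

Range = 5.06 − (0.81) = 4.25 V.
Need 2^N ≥ 4.25 V / 2.97 mV = 1431 → N_min = 11.
6.02(11) + 1.76 = 67.98 dB.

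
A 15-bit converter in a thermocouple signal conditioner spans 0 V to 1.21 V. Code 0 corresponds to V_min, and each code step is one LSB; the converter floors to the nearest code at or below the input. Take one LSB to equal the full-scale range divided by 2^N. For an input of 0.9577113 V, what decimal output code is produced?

Range is 1.21 V. LSB = 1.21 V / 2^15 ≈ 36.93 µV.
(V_in − V_min) × 2^15/range = (0.9577113 − (0)) × 32768/1.21 = 25935.772.
Floor → code = 25935.

25935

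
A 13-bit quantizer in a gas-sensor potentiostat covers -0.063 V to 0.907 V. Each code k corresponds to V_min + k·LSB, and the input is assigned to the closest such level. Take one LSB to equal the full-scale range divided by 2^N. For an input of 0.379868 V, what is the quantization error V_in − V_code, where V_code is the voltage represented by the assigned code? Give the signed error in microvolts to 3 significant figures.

+21.3 µV

Span: 0.907 V − (-0.063 V) = 0.97 V. LSB = 0.97 V / 2^13 ≈ 118.4 µV.
Position in LSBs: (0.379868 − (-0.063)) × 8192/0.97 = 3740.1801; rounding gives k = 3740.
V_code = -0.063 + (3740/8192) × 0.97 = 0.3798466797 V.
Error = V_in − V_code = 0.379868 − (0.3798466797) = +21.3 µV.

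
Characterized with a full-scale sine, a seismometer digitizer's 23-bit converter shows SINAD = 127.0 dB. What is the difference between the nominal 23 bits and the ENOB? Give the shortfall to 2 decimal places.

Effective bits = (127.0 − 1.76)/6.02 = 20.8040.
Shortfall = 23 − 20.8040 = 2.1960 bits.

2.20 bits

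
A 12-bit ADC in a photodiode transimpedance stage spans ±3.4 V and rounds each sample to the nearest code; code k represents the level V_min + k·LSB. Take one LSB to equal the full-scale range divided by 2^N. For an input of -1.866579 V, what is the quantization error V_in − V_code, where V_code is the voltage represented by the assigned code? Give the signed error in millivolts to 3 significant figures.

−0.563 mV

Range = 3.4 − (-3.4) = 6.8 V. LSB = 6.8 V / 2^12 ≈ 1.660 mV.
(-1.866579 − (-3.4)) / LSB = 1.533421 × 4096/6.8 = 923.6606. Nearest integer: k = 924.
V_code = V_min + k × range/2^12 = -3.4 + 924 × 6.8/4096 = -1.866015625 V.
V_in − V_code = -1.866579 − (-1.866015625) = −0.563 mV.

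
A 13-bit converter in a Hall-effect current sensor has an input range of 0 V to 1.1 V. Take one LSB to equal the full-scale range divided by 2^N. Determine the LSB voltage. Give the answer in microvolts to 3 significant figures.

Span = 1.1 V.
Number of codes = 2^13 = 8192.
One LSB is 1.1 V / 8192 = 134 µV.

134 µV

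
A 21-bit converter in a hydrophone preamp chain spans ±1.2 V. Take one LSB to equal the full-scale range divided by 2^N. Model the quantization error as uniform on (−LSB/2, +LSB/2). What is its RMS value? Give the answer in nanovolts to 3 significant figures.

Full-scale range = 1.2 V − (-1.2 V) = 2.4 V.
LSB = 2.4 V ÷ 2^21 = 2.4/2097152 V = 1.1444 µV.
σ_q = LSB/√12 = 1.1444 µV/3.4641 = 330 nV.

330 nV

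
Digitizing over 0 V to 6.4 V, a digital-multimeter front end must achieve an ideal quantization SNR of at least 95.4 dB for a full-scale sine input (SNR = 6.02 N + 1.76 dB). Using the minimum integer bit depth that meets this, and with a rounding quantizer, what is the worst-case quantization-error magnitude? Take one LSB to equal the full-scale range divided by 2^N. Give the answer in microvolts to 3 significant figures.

48.8 µV

V_FS = 6.4 V.
6.02 N + 1.76 ≥ 95.4 gives N ≥ 15.555, so the minimum integer is 16.
One LSB is 6.4 V / 65536 = 97.656 µV.
|e|_max = LSB/2 = 48.8 µV.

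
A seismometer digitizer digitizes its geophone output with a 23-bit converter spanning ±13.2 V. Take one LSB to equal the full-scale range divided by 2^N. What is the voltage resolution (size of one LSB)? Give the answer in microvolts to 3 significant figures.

3.15 µV

Range = 13.2 − (-13.2) = 26.4 V.
There are 2^23 = 8388608 steps.
LSB = 26.4 V ÷ 2^23 = 26.4/8388608 V = 3.15 µV.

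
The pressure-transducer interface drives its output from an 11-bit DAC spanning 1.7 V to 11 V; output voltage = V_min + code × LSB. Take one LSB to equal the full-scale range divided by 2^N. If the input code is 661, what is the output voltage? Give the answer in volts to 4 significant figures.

Span: 11 V − (1.7 V) = 9.3 V. LSB = 9.3 V / 2^11.
V_out = 1.7 + 661 × (9.3/2048) V
      = 1.7 V + 3.00161 V = 4.70161 V.

4.702 V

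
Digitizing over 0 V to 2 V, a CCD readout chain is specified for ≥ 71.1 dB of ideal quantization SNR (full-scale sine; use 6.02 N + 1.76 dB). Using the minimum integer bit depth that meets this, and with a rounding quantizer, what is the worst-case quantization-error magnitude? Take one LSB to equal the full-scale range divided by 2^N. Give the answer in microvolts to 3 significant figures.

V_FS = 2 V.
N ≥ (71.1 − 1.76)/6.02 = 11.518 → N_min = 12.
LSB = 2 V / 2^12 = 488.28 µV.
|e|_max = LSB/2 = 244 µV.

244 µV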